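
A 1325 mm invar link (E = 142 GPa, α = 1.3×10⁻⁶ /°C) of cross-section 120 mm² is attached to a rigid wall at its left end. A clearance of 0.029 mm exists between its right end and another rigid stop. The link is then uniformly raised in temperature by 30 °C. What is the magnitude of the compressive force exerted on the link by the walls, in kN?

P ≈ 0.292 kN

If the wall were absent the link would grow by αΔT L = 1.3×10⁻⁶ × 30 × 1325 = 0.05167 mm.
The gap closes (δ_free > 0.029 mm) and the wall then resists a further 0.05167 − 0.029 = 0.02267 mm of expansion.
Compatibility: PL/(AE) = 0.02267 mm, so σ = P/A = E × (0.02267/1325) = 2.43 MPa.
P = σA = 2.43 × 120 = 0.2916 kN.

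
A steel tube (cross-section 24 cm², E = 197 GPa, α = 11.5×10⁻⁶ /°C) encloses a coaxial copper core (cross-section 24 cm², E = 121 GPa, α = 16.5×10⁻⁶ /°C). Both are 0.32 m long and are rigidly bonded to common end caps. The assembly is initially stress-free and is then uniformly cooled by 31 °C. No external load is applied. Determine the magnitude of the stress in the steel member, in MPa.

σ ≈ 11.6 MPa (compressive)

The copper has the larger α, so on cooling it would change length more than the steel if both were free. The rigid plates force a common final length, so the copper is put into tension and the steel into compression, with equal and opposite forces P (no external load).
Setting the final lengths equal and cancelling L: (α₁ − α₂)ΔT = P/(A₁E₁) + P/(A₂E₂).
|α₁ − α₂|·ΔT = 5×10⁻⁶ × 31 = 0.000155.
1/(A₁E₁) + 1/(A₂E₂) = 1/(2400×197×10³) + 1/(2400×121×10³) = 5.559×10⁻⁹ N⁻¹.
P = 0.000155 / 5.559×10⁻⁹ = 27880 N = 27.88 kN.
σ_{steel} = P/A₁ = 27880/2400 = 11.62 MPa, compressive.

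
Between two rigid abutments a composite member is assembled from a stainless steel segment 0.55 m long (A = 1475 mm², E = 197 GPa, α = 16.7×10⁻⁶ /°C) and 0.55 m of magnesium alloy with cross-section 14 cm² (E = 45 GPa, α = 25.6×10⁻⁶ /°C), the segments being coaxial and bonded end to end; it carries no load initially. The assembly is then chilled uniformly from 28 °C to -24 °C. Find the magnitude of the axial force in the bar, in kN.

With the walls removed the bar would change length by δ_free = Σ αᵢΔT Lᵢ = 16.7×10⁻⁶×52×550 + 25.6×10⁻⁶×52×550 = 1.21 mm.
Since the ends are fixed, an axial force P builds up, equal in every segment, with P · Σ Lᵢ/(AᵢEᵢ) = δ_free.
The series flexibility is Σ Lᵢ/(AᵢEᵢ) = 550/(1475×197×10³) + 550/(1400×45×10³) = 1.062×10⁻⁵ mm/N.
So P = 1.21 / 1.062×10⁻⁵ = 113.9 kN, tensile.

P ≈ 114 kN (tensile)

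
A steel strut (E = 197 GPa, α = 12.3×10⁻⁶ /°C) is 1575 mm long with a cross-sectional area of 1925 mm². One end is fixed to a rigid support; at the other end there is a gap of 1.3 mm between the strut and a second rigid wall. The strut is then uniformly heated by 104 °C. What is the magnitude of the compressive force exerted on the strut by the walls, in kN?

P ≈ 172 kN

If the wall were absent the strut would grow by αΔT L = 12.3×10⁻⁶ × 104 × 1575 = 2.015 mm.
The gap closes (δ_free > 1.3 mm) and the wall then resists a further 2.015 − 1.3 = 0.7147 mm of expansion.
So σ = E(δ_free − g)/L = 197×10³ × 0.7147/1575 = 89.4 MPa.
P = σA = 89.4 × 1925 = 172.1 kN.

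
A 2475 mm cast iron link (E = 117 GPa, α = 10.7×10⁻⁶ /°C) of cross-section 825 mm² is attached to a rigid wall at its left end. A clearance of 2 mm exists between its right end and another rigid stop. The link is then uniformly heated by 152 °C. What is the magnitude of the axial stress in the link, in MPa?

Unrestrained expansion: δ_free = αΔT L = 10.7×10⁻⁶ × 152 × 2475 = 4.025 mm.
The gap closes (δ_free > 2 mm) and the wall then resists a further 4.025 − 2 = 2.025 mm of expansion.
Compatibility: PL/(AE) = 2.025 mm, so σ = P/A = E × (2.025/2475) = 95.74 MPa.

σ ≈ 95.7 MPa (compressive)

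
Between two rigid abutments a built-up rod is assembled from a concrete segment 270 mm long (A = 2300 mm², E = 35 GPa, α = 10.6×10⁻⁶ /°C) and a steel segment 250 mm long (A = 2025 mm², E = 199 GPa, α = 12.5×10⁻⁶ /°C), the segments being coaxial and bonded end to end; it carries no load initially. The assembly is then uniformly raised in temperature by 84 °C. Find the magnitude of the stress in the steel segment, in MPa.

σ ≈ 62.5 MPa (compressive)

If the supports were absent, the total length change would be Σ αᵢΔT Lᵢ = 10.6×10⁻⁶×84×270 + 12.5×10⁻⁶×84×250 = 0.5029 mm.
The rigid supports impose zero overall length change; the single axial force P common to all segments must satisfy P Σ Lᵢ/(AᵢEᵢ) = δ_free.
Σ Lᵢ/(AᵢEᵢ) = 270/(2300×35×10³) + 250/(2025×199×10³) = 3.974×10⁻⁶ mm/N.
So P = 0.5029 / 3.974×10⁻⁶ = 126.5 kN, compressive.
σ_{steel} = P / A = 126500 / 2025 = 62.49 MPa.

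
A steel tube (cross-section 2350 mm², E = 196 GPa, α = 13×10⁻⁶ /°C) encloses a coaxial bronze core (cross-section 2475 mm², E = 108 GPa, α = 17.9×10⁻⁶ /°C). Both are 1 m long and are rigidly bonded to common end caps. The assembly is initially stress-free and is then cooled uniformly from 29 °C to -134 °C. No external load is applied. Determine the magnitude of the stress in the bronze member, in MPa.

σ ≈ 54.6 MPa (tensile)

Equilibrium of a rigid end plate with no external load gives equal and opposite internal forces ±P in the two members. Since α_{bronze} > α_{steel}, cooling drives the bronze into tension and the steel into compression.
Equating the net (thermal + elastic) strains gives |α₁ − α₂|·ΔT = P·[1/(A₁E₁) + 1/(A₂E₂)].
|α₁ − α₂|·ΔT = 4.9×10⁻⁶ × 163 = 0.0007987.
1/(A₁E₁) + 1/(A₂E₂) = 1/(2350×196×10³) + 1/(2475×108×10³) = 5.912×10⁻⁹ N⁻¹.
So P = 0.0007987 / 5.912×10⁻⁹ = 135.1 kN.
σ_{bronze} = P/A₂ = 135100/2475 = 54.58 MPa, tensile.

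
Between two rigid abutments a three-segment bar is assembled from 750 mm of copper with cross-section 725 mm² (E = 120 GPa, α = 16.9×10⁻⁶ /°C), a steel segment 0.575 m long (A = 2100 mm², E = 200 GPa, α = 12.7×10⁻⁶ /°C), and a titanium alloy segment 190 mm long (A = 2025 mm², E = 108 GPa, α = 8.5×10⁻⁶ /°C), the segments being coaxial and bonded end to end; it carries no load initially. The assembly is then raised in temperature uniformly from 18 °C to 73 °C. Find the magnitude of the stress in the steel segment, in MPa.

σ ≈ 52.1 MPa (compressive)

Free thermal expansion of the whole bar: Σ αᵢΔT Lᵢ = 16.9×10⁻⁶×55×750 + 12.7×10⁻⁶×55×575 + 8.5×10⁻⁶×55×190 = 1.188 mm.
The walls prevent any net length change, so an axial force P (same in every segment) develops. Compatibility: P · Σ Lᵢ/(AᵢEᵢ) = δ_free.
Σ Lᵢ/(AᵢEᵢ) = 750/(725×120×10³) + 575/(2100×200×10³) + 190/(2025×108×10³) = 1.086×10⁻⁵ mm/N.
P = 1.188 / 1.086×10⁻⁵ = 109400 N = 109.4 kN, compressive.
σ_{steel} = P / A = 109400 / 2100 = 52.08 MPa.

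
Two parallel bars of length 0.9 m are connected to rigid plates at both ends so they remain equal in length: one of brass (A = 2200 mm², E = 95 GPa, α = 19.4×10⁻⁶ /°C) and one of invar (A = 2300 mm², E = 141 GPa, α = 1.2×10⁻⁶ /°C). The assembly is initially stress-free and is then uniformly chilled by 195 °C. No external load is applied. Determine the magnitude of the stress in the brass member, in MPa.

Both members must finish at the same length. With the larger α, the brass tends to over-contract; the plates restrain it, putting the brass in tension and the invar in compression. With no external load the two internal forces are equal and opposite, magnitude P.
Compatibility of the two members (thermal + elastic change equal): (α₁ − α₂)ΔT = P·[1/(A₁E₁) + 1/(A₂E₂)].
|α₁ − α₂|·ΔT = 18.2×10⁻⁶ × 195 = 0.003549.
1/(A₁E₁) + 1/(A₂E₂) = 1/(2200×95×10³) + 1/(2300×141×10³) = 7.868×10⁻⁹ N⁻¹.
P = 0.003549 / 7.868×10⁻⁹ = 451100 N = 451.1 kN.
σ_{brass} = P/A₁ = 451100/2200 = 205 MPa, tensile.

σ ≈ 205 MPa (tensile)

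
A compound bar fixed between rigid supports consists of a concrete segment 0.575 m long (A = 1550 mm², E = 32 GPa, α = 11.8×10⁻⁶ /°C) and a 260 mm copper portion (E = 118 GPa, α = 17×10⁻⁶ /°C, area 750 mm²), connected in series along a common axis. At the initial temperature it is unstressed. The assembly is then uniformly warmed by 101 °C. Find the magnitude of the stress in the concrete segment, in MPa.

Free thermal expansion of the whole bar: Σ αᵢΔT Lᵢ = 11.8×10⁻⁶×101×575 + 17×10⁻⁶×101×260 = 1.132 mm.
The walls prevent any net length change, so an axial force P (same in every segment) develops. Compatibility: P · Σ Lᵢ/(AᵢEᵢ) = δ_free.
The series flexibility is Σ Lᵢ/(AᵢEᵢ) = 575/(1550×32×10³) + 260/(750×118×10³) = 1.453×10⁻⁵ mm/N.
P = 1.132 / 1.453×10⁻⁵ = 77880 N = 77.88 kN, compressive.
σ_{concrete} = P / A = 77880 / 1550 = 50.25 MPa.

σ ≈ 50.2 MPa (compressive)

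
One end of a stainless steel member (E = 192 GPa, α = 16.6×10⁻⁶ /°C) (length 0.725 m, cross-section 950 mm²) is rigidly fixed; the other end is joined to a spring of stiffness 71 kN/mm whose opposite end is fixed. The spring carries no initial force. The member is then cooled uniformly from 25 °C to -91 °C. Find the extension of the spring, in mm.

If the spring were absent the member would shorten by αΔT L = 16.6×10⁻⁶ × 116 × 725 = 1.396 mm.
With a force P in the spring, the elastic change of the member is PL/(AE) and that of the spring is P/k; compatibility requires their sum to equal δ_free.
P [ L/(AE) + 1/k ] = δ_free → P [ 725/(950×192×10³) + 1/(71×10³) ] = 1.396.
P = 1.396 / 1.806×10⁻⁵ = 77300 N.
Spring extension = P/k = 77300/(71×10³) = 1.089 mm.

δ ≈ 1.09 mm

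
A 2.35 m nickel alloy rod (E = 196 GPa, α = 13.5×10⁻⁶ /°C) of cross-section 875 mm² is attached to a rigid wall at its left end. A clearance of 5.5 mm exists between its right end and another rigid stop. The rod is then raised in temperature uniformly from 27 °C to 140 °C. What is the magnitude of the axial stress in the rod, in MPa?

Unrestrained expansion: δ_free = αΔT L = 13.5×10⁻⁶ × 113 × 2350 = 3.585 mm.
Since δ_free = 3.58 mm is less than the 5.5 mm gap, the rod never touches the wall. No axial force develops.

σ ≈ 0 MPa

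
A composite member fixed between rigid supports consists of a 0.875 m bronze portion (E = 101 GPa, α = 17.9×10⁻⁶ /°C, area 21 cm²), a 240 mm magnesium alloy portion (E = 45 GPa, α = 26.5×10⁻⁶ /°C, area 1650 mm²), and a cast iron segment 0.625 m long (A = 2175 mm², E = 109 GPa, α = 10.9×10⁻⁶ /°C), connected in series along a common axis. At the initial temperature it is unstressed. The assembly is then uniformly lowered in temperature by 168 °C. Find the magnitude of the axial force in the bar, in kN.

Free thermal contraction of the whole bar: Σ αᵢΔT Lᵢ = 17.9×10⁻⁶×168×875 + 26.5×10⁻⁶×168×240 + 10.9×10⁻⁶×168×625 = 4.844 mm.
Since the ends are fixed, an axial force P builds up, equal in every segment, with P · Σ Lᵢ/(AᵢEᵢ) = δ_free.
Σ Lᵢ/(AᵢEᵢ) = 875/(2100×101×10³) + 240/(1650×45×10³) + 625/(2175×109×10³) = 9.994×10⁻⁶ mm/N.
So P = 4.844 / 9.994×10⁻⁶ = 484.7 kN, tensile.

P ≈ 485 kN (tensile)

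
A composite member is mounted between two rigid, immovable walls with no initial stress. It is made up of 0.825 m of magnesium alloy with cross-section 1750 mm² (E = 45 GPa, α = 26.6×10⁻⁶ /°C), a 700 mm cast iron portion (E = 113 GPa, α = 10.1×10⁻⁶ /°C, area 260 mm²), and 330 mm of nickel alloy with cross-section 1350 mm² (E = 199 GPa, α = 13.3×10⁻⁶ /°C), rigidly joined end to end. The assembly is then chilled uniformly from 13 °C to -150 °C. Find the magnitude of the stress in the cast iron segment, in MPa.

σ ≈ 589 MPa (tensile)

If the supports were absent, the total length change would be Σ αᵢΔT Lᵢ = 26.6×10⁻⁶×163×825 + 10.1×10⁻⁶×163×700 + 13.3×10⁻⁶×163×330 = 5.445 mm.
Since the ends are fixed, an axial force P builds up, equal in every segment, with P · Σ Lᵢ/(AᵢEᵢ) = δ_free.
The series flexibility is Σ Lᵢ/(AᵢEᵢ) = 825/(1750×45×10³) + 700/(260×113×10³) + 330/(1350×199×10³) = 3.553×10⁻⁵ mm/N.
Hence P = δ_free / Σ(L/AE) = 5.445/3.553×10⁻⁵ = 153.2 kN (tensile).
σ_{cast iron} = P / A = 153200 / 260 = 589.4 MPa.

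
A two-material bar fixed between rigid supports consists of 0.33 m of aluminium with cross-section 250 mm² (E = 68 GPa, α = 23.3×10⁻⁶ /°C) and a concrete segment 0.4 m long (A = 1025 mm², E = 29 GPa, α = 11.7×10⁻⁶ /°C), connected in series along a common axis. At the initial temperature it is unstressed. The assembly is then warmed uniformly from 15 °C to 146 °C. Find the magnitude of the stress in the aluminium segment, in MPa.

σ ≈ 197 MPa (compressive)

With the walls removed the bar would change length by δ_free = Σ αᵢΔT Lᵢ = 23.3×10⁻⁶×131×330 + 11.7×10⁻⁶×131×400 = 1.62 mm.
The walls prevent any net length change, so an axial force P (same in every segment) develops. Compatibility: P · Σ Lᵢ/(AᵢEᵢ) = δ_free.
Σ Lᵢ/(AᵢEᵢ) = 330/(250×68×10³) + 400/(1025×29×10³) = 3.287×10⁻⁵ mm/N.
So P = 1.62 / 3.287×10⁻⁵ = 49.3 kN, compressive.
σ_{aluminium} = P / A = 49300 / 250 = 197.2 MPa.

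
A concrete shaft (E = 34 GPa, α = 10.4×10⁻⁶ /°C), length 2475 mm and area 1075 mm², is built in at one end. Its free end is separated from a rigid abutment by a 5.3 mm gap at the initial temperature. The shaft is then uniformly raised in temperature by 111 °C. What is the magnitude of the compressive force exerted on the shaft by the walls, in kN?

Unrestrained expansion: δ_free = αΔT L = 10.4×10⁻⁶ × 111 × 2475 = 2.857 mm.
Since δ_free = 2.86 mm is less than the 5.3 mm gap, the shaft never touches the wall. No axial force develops.

P ≈ 0 kN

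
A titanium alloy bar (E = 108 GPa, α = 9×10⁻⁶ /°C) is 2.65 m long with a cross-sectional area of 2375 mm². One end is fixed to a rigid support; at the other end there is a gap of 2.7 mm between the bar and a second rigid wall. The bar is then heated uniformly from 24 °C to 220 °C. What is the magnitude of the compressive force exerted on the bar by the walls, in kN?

P ≈ 191 kN

Unrestrained expansion: δ_free = αΔT L = 9×10⁻⁶ × 196 × 2650 = 4.675 mm.
After closing the 2.7 mm clearance, 4.675 − 2.7 = 1.975 mm of expansion remains to be suppressed by the wall.
Compatibility: PL/(AE) = 1.975 mm, so σ = P/A = E × (1.975/2650) = 80.47 MPa.
Force on the wall = σA = 80.47 × 2375 mm² = 191.1 kN.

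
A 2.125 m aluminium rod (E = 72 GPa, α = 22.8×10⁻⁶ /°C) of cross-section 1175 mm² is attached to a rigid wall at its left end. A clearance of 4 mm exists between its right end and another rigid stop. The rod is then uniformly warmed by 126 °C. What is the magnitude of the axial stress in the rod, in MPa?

σ ≈ 71.3 MPa (compressive)

If the wall were absent the rod would grow by αΔT L = 22.8×10⁻⁶ × 126 × 2125 = 6.105 mm.
The gap closes (δ_free > 4 mm) and the wall then resists a further 6.105 − 4 = 2.105 mm of expansion.
So σ = E(δ_free − g)/L = 72×10³ × 2.105/2125 = 71.31 MPa.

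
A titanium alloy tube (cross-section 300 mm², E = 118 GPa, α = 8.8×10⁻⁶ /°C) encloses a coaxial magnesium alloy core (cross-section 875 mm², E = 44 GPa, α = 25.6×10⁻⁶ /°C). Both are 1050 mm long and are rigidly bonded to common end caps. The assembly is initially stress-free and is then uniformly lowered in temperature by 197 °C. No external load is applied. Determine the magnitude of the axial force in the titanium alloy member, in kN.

Both members must finish at the same length. With the larger α, the magnesium alloy tends to over-contract; the plates restrain it, putting the magnesium alloy in tension and the titanium alloy in compression. With no external load the two internal forces are equal and opposite, magnitude P.
Setting the final lengths equal and cancelling L: (α₁ − α₂)ΔT = P/(A₁E₁) + P/(A₂E₂).
|α₁ − α₂|·ΔT = 16.8×10⁻⁶ × 197 = 0.00331.
1/(A₁E₁) + 1/(A₂E₂) = 1/(300×118×10³) + 1/(875×44×10³) = 5.422×10⁻⁸ N⁻¹.
P = 0.00331 / 5.422×10⁻⁸ = 61040 N = 61.04 kN.

P ≈ 61 kN (compressive in the titanium alloy)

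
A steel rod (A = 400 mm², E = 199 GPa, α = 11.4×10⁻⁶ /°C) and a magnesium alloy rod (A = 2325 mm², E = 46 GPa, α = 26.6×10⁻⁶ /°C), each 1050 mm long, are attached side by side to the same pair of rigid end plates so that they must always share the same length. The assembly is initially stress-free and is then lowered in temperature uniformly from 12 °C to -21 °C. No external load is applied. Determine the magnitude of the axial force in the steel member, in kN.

The magnesium alloy has the larger α, so on cooling it would change length more than the steel if both were free. The rigid plates force a common final length, so the magnesium alloy is put into tension and the steel into compression, with equal and opposite forces P (no external load).
Equating the net (thermal + elastic) strains gives |α₁ − α₂|·ΔT = P·[1/(A₁E₁) + 1/(A₂E₂)].
|α₁ − α₂|·ΔT = 15.2×10⁻⁶ × 33 = 0.0005016.
1/(A₁E₁) + 1/(A₂E₂) = 1/(400×199×10³) + 1/(2325×46×10³) = 2.191×10⁻⁸ N⁻¹.
So P = 0.0005016 / 2.191×10⁻⁸ = 22.89 kN.

P ≈ 22.9 kN (compressive in the steel)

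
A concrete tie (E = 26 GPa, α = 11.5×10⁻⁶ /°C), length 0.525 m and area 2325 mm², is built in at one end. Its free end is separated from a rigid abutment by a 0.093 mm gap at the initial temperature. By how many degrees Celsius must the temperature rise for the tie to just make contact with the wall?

ΔT ≈ 15.4 °C

The gap closes when αΔT L = 0.093 mm, since the tie is still unstressed at that instant.
ΔT = 0.093 / (11.5×10⁻⁶ × 525) = 15.4 °C.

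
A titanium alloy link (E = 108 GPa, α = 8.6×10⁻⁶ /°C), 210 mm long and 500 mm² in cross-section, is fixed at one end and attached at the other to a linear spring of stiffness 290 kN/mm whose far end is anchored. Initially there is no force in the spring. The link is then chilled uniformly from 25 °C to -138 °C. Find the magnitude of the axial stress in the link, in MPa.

If the spring were absent the link would shorten by αΔT L = 8.6×10⁻⁶ × 163 × 210 = 0.2944 mm.
Let P be the tensile force in the spring. The link extends elastically by PL/(AE) and the spring stretches by P/k; together these equal δ_free.
So P = δ_free / [L/(AE) + 1/k] = 0.2944 / [ 210/(500×108×10³) + 1/(290×10³) ].
P = 0.2944 / 7.337×10⁻⁶ = 40120 N.
σ = P/A = 40120/500 = 80.24 MPa.

σ ≈ 80.2 MPa (tensile)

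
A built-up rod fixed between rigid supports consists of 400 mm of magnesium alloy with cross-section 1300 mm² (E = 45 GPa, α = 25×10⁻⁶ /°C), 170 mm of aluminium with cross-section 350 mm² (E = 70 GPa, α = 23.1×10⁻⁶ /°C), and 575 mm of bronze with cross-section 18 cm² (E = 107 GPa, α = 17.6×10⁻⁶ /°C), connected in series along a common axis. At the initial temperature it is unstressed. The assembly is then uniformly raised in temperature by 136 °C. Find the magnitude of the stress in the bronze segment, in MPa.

If the supports were absent, the total length change would be Σ αᵢΔT Lᵢ = 25×10⁻⁶×136×400 + 23.1×10⁻⁶×136×170 + 17.6×10⁻⁶×136×575 = 3.27 mm.
The rigid supports impose zero overall length change; the single axial force P common to all segments must satisfy P Σ Lᵢ/(AᵢEᵢ) = δ_free.
The series flexibility is Σ Lᵢ/(AᵢEᵢ) = 400/(1300×45×10³) + 170/(350×70×10³) + 575/(1800×107×10³) = 1.676×10⁻⁵ mm/N.
P = 3.27 / 1.676×10⁻⁵ = 195100 N = 195.1 kN, compressive.
σ_{bronze} = P / A = 195100 / 1800 = 108.4 MPa.

σ ≈ 108 MPa (compressive)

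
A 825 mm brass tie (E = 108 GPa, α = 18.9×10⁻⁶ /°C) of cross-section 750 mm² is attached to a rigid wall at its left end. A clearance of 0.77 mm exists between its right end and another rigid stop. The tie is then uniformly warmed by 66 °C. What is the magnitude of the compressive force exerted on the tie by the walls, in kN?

Unrestrained expansion: δ_free = αΔT L = 18.9×10⁻⁶ × 66 × 825 = 1.029 mm.
After closing the 0.77 mm clearance, 1.029 − 0.77 = 0.2591 mm of expansion remains to be suppressed by the wall.
That suppressed elongation corresponds to σ = E·Δ/L = 108×10³ × 0.2591/825 = 33.92 MPa.
Force on the wall = σA = 33.92 × 750 mm² = 25.44 kN.

P ≈ 25.4 kN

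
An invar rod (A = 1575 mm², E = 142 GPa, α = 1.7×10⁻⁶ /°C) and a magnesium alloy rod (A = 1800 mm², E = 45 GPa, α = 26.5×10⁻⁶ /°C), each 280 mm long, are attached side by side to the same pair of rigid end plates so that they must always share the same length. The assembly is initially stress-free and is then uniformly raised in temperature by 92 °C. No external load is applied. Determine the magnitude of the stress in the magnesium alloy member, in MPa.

The magnesium alloy has the larger α, so on heating it would change length more than the invar if both were free. The rigid plates force a common final length, so the magnesium alloy is put into compression and the invar into tension, with equal and opposite forces P (no external load).
Equating the net (thermal + elastic) strains gives |α₁ − α₂|·ΔT = P·[1/(A₁E₁) + 1/(A₂E₂)].
|α₁ − α₂|·ΔT = 24.8×10⁻⁶ × 92 = 0.002282.
1/(A₁E₁) + 1/(A₂E₂) = 1/(1575×142×10³) + 1/(1800×45×10³) = 1.682×10⁻⁸ N⁻¹.
So P = 0.002282 / 1.682×10⁻⁸ = 135.7 kN.
σ_{magnesium alloy} = P/A₂ = 135700/1800 = 75.37 MPa, compressive.

σ ≈ 75.4 MPa (compressive)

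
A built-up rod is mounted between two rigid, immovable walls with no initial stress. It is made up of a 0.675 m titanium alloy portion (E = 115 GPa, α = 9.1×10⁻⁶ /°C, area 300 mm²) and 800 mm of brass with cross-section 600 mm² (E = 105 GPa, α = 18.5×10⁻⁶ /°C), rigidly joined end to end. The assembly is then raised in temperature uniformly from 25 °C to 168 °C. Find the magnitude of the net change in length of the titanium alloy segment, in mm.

Free thermal expansion of the whole bar: Σ αᵢΔT Lᵢ = 9.1×10⁻⁶×143×675 + 18.5×10⁻⁶×143×800 = 2.995 mm.
The rigid supports impose zero overall length change; the single axial force P common to all segments must satisfy P Σ Lᵢ/(AᵢEᵢ) = δ_free.
Σ Lᵢ/(AᵢEᵢ) = 675/(300×115×10³) + 800/(600×105×10³) = 3.226×10⁻⁵ mm/N.
So P = 2.995 / 3.226×10⁻⁵ = 92.82 kN, compressive.
For the titanium alloy segment, free thermal change = 9.1×10⁻⁶×143×675 = 0.8784 mm and elastic change from P = 92820×675/(300×115×10³) = 1.816 mm; these oppose, so the net change is 0.938 mm (segment shortens).

|ΔL| ≈ 0.938 mm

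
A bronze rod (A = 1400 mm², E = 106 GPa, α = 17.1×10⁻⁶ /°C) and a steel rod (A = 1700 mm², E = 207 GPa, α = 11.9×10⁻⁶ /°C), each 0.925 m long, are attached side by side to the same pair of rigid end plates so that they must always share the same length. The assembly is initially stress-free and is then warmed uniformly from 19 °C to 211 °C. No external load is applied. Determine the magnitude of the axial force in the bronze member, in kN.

P ≈ 104 kN (compressive in the bronze)

Both members must finish at the same length. With the larger α, the bronze tends to over-expand; the plates restrain it, putting the bronze in compression and the steel in tension. With no external load the two internal forces are equal and opposite, magnitude P.
Compatibility of the two members (thermal + elastic change equal): (α₁ − α₂)ΔT = P·[1/(A₁E₁) + 1/(A₂E₂)].
|α₁ − α₂|·ΔT = 5.2×10⁻⁶ × 192 = 0.0009984.
1/(A₁E₁) + 1/(A₂E₂) = 1/(1400×106×10³) + 1/(1700×207×10³) = 9.58×10⁻⁹ N⁻¹.
P = 0.0009984 / 9.58×10⁻⁹ = 104200 N = 104.2 kN.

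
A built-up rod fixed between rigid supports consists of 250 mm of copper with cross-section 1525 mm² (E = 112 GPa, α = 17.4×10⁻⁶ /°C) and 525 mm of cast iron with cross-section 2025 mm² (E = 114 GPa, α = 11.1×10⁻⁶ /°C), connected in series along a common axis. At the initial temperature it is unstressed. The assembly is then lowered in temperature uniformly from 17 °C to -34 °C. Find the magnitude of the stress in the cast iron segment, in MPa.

If the supports were absent, the total length change would be Σ αᵢΔT Lᵢ = 17.4×10⁻⁶×51×250 + 11.1×10⁻⁶×51×525 = 0.5191 mm.
Since the ends are fixed, an axial force P builds up, equal in every segment, with P · Σ Lᵢ/(AᵢEᵢ) = δ_free.
Σ Lᵢ/(AᵢEᵢ) = 250/(1525×112×10³) + 525/(2025×114×10³) = 3.738×10⁻⁶ mm/N.
P = 0.5191 / 3.738×10⁻⁶ = 138900 N = 138.9 kN, tensile.
σ_{cast iron} = P / A = 138900 / 2025 = 68.57 MPa.

σ ≈ 68.6 MPa (tensile)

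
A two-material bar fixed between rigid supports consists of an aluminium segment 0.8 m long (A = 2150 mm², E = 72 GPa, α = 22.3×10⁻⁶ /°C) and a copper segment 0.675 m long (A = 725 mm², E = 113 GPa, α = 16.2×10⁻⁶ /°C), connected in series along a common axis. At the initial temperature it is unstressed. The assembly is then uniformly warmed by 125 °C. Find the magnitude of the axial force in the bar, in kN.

If the supports were absent, the total length change would be Σ αᵢΔT Lᵢ = 22.3×10⁻⁶×125×800 + 16.2×10⁻⁶×125×675 = 3.597 mm.
The rigid supports impose zero overall length change; the single axial force P common to all segments must satisfy P Σ Lᵢ/(AᵢEᵢ) = δ_free.
The series flexibility is Σ Lᵢ/(AᵢEᵢ) = 800/(2150×72×10³) + 675/(725×113×10³) = 1.341×10⁻⁵ mm/N.
Hence P = δ_free / Σ(L/AE) = 3.597/1.341×10⁻⁵ = 268.3 kN (compressive).

P ≈ 268 kN (compressive)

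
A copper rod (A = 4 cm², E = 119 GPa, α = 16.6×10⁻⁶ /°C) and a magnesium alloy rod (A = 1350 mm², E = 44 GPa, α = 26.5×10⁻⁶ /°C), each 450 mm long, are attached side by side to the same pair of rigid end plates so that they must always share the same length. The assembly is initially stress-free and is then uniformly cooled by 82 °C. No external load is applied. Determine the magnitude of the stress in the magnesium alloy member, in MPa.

The magnesium alloy has the larger α, so on cooling it would change length more than the copper if both were free. The rigid plates force a common final length, so the magnesium alloy is put into tension and the copper into compression, with equal and opposite forces P (no external load).
Equating the net (thermal + elastic) strains gives |α₁ − α₂|·ΔT = P·[1/(A₁E₁) + 1/(A₂E₂)].
|α₁ − α₂|·ΔT = 9.9×10⁻⁶ × 82 = 0.0008118.
1/(A₁E₁) + 1/(A₂E₂) = 1/(400×119×10³) + 1/(1350×44×10³) = 3.784×10⁻⁸ N⁻¹.
P = 0.0008118 / 3.784×10⁻⁸ = 21450 N = 21.45 kN.
σ_{magnesium alloy} = P/A₂ = 21450/1350 = 15.89 MPa, tensile.

σ ≈ 15.9 MPa (tensile)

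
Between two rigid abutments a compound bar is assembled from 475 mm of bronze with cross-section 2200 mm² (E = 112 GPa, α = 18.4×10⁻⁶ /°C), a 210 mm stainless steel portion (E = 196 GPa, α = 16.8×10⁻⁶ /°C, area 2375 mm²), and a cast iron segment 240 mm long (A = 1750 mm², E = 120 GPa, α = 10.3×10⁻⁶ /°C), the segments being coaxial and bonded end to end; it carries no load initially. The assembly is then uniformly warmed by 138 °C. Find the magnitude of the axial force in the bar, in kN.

If the supports were absent, the total length change would be Σ αᵢΔT Lᵢ = 18.4×10⁻⁶×138×475 + 16.8×10⁻⁶×138×210 + 10.3×10⁻⁶×138×240 = 2.034 mm.
Since the ends are fixed, an axial force P builds up, equal in every segment, with P · Σ Lᵢ/(AᵢEᵢ) = δ_free.
The series flexibility is Σ Lᵢ/(AᵢEᵢ) = 475/(2200×112×10³) + 210/(2375×196×10³) + 240/(1750×120×10³) = 3.522×10⁻⁶ mm/N.
Hence P = δ_free / Σ(L/AE) = 2.034/3.522×10⁻⁶ = 577.6 kN (compressive).

P ≈ 578 kN (compressive)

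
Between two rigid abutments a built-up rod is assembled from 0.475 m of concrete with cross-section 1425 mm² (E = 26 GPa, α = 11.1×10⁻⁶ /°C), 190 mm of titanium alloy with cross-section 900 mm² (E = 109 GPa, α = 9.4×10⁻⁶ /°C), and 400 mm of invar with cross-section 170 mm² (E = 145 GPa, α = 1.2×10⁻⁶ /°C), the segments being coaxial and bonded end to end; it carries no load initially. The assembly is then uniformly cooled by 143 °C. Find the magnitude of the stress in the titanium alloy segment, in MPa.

σ ≈ 38.7 MPa (tensile)

With the walls removed the bar would change length by δ_free = Σ αᵢΔT Lᵢ = 11.1×10⁻⁶×143×475 + 9.4×10⁻⁶×143×190 + 1.2×10⁻⁶×143×400 = 1.078 mm.
The walls prevent any net length change, so an axial force P (same in every segment) develops. Compatibility: P · Σ Lᵢ/(AᵢEᵢ) = δ_free.
The series flexibility is Σ Lᵢ/(AᵢEᵢ) = 475/(1425×26×10³) + 190/(900×109×10³) + 400/(170×145×10³) = 3.098×10⁻⁵ mm/N.
P = 1.078 / 3.098×10⁻⁵ = 34790 N = 34.79 kN, tensile.
σ_{titanium alloy} = P / A = 34790 / 900 = 38.66 MPa.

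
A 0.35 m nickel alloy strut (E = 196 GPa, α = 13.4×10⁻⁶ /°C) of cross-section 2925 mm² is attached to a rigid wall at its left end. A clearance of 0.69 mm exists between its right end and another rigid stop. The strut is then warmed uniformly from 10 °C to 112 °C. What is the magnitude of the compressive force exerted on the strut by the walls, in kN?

P ≈ 0 kN

If the wall were absent the strut would grow by αΔT L = 13.4×10⁻⁶ × 102 × 350 = 0.4784 mm.
Since δ_free = 0.478 mm is less than the 0.69 mm gap, the strut never touches the wall. No axial force develops.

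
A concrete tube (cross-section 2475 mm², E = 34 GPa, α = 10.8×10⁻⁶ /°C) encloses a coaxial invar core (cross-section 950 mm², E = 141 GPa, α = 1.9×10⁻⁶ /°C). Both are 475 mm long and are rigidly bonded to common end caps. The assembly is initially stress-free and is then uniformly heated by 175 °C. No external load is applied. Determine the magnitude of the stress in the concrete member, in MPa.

σ ≈ 32.5 MPa (compressive)

The concrete has the larger α, so on heating it would change length more than the invar if both were free. The rigid plates force a common final length, so the concrete is put into compression and the invar into tension, with equal and opposite forces P (no external load).
Setting the final lengths equal and cancelling L: (α₁ − α₂)ΔT = P/(A₁E₁) + P/(A₂E₂).
|α₁ − α₂|·ΔT = 8.9×10⁻⁶ × 175 = 0.001557.
1/(A₁E₁) + 1/(A₂E₂) = 1/(2475×34×10³) + 1/(950×141×10³) = 1.935×10⁻⁸ N⁻¹.
P = 0.001557 / 1.935×10⁻⁸ = 80500 N = 80.5 kN.
σ_{concrete} = P/A₁ = 80500/2475 = 32.52 MPa, compressive.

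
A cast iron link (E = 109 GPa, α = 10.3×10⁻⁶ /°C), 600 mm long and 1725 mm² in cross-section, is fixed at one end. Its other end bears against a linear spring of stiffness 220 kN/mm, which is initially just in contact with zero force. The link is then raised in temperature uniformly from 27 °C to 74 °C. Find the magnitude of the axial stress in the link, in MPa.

σ ≈ 21.8 MPa (compressive)

If the spring were absent the link would lengthen by αΔT L = 10.3×10⁻⁶ × 47 × 600 = 0.2905 mm.
With a force P in the spring, the elastic change of the link is PL/(AE) and that of the spring is P/k; compatibility requires their sum to equal δ_free.
P [ L/(AE) + 1/k ] = δ_free → P [ 600/(1725×109×10³) + 1/(220×10³) ] = 0.2905.
P = 0.2905 / 7.737×10⁻⁶ = 37540 N.
σ = P/A = 37540/1725 = 21.76 MPa.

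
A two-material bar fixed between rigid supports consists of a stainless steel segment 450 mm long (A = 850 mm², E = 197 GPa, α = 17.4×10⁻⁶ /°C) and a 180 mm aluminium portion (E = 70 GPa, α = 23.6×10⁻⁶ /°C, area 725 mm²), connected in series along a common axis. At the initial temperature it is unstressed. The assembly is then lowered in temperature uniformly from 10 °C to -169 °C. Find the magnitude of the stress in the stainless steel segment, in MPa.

σ ≈ 408 MPa (tensile)

Free thermal contraction of the whole bar: Σ αᵢΔT Lᵢ = 17.4×10⁻⁶×179×450 + 23.6×10⁻⁶×179×180 = 2.162 mm.
Since the ends are fixed, an axial force P builds up, equal in every segment, with P · Σ Lᵢ/(AᵢEᵢ) = δ_free.
The series flexibility is Σ Lᵢ/(AᵢEᵢ) = 450/(850×197×10³) + 180/(725×70×10³) = 6.234×10⁻⁶ mm/N.
P = 2.162 / 6.234×10⁻⁶ = 346800 N = 346.8 kN, tensile.
σ_{stainless steel} = P / A = 346800 / 850 = 408 MPa.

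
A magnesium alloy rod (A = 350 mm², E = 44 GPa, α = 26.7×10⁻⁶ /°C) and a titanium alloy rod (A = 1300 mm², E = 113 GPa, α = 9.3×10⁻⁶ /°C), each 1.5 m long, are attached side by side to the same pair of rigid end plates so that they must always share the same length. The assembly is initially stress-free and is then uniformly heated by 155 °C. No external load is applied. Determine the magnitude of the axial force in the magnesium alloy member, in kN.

P ≈ 37.6 kN (compressive in the magnesium alloy)

Both members must finish at the same length. With the larger α, the magnesium alloy tends to over-expand; the plates restrain it, putting the magnesium alloy in compression and the titanium alloy in tension. With no external load the two internal forces are equal and opposite, magnitude P.
Equating the net (thermal + elastic) strains gives |α₁ − α₂|·ΔT = P·[1/(A₁E₁) + 1/(A₂E₂)].
|α₁ − α₂|·ΔT = 17.4×10⁻⁶ × 155 = 0.002697.
1/(A₁E₁) + 1/(A₂E₂) = 1/(350×44×10³) + 1/(1300×113×10³) = 7.174×10⁻⁸ N⁻¹.
So P = 0.002697 / 7.174×10⁻⁸ = 37.59 kN.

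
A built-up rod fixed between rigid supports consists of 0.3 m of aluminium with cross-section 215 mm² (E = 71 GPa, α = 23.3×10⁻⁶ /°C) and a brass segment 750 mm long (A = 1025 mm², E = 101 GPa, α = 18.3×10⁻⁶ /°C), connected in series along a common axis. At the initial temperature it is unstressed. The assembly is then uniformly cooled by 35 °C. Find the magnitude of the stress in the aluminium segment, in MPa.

σ ≈ 125 MPa (tensile)

If the supports were absent, the total length change would be Σ αᵢΔT Lᵢ = 23.3×10⁻⁶×35×300 + 18.3×10⁻⁶×35×750 = 0.725 mm.
The rigid supports impose zero overall length change; the single axial force P common to all segments must satisfy P Σ Lᵢ/(AᵢEᵢ) = δ_free.
The series flexibility is Σ Lᵢ/(AᵢEᵢ) = 300/(215×71×10³) + 750/(1025×101×10³) = 2.69×10⁻⁵ mm/N.
Hence P = δ_free / Σ(L/AE) = 0.725/2.69×10⁻⁵ = 26.96 kN (tensile).
σ_{aluminium} = P / A = 26960 / 215 = 125.4 MPa.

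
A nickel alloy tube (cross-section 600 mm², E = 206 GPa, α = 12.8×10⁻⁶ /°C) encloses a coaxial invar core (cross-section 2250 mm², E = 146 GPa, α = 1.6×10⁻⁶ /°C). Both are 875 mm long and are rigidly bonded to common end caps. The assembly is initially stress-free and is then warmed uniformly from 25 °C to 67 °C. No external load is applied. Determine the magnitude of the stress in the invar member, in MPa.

σ ≈ 18.8 MPa (tensile)

The nickel alloy has the larger α, so on heating it would change length more than the invar if both were free. The rigid plates force a common final length, so the nickel alloy is put into compression and the invar into tension, with equal and opposite forces P (no external load).
Compatibility of the two members (thermal + elastic change equal): (α₁ − α₂)ΔT = P·[1/(A₁E₁) + 1/(A₂E₂)].
|α₁ − α₂|·ΔT = 11.2×10⁻⁶ × 42 = 0.0004704.
1/(A₁E₁) + 1/(A₂E₂) = 1/(600×206×10³) + 1/(2250×146×10³) = 1.113×10⁻⁸ N⁻¹.
So P = 0.0004704 / 1.113×10⁻⁸ = 42.25 kN.
σ_{invar} = P/A₂ = 42250/2250 = 18.78 MPa, tensile.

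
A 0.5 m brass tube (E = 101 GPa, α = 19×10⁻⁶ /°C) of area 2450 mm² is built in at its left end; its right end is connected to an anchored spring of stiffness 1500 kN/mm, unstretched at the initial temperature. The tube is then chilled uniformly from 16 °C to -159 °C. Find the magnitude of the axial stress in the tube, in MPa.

The unrestrained thermal change is αΔT L = 19×10⁻⁶ × 175 × 500 = 1.662 mm.
Let P be the tensile force in the spring. The tube extends elastically by PL/(AE) and the spring stretches by P/k; together these equal δ_free.
P [ L/(AE) + 1/k ] = δ_free → P [ 500/(2450×101×10³) + 1/(1500×10³) ] = 1.662.
P = 1.662 / 2.687×10⁻⁶ = 618700 N.
σ = P/A = 618700/2450 = 252.5 MPa.

σ ≈ 253 MPa (tensile)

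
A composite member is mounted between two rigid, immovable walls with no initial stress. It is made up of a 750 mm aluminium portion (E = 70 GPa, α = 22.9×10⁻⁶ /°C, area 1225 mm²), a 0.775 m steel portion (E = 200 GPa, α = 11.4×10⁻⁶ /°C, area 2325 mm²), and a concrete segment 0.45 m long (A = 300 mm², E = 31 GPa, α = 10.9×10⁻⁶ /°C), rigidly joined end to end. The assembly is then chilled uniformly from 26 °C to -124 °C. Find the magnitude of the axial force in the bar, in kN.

P ≈ 78.9 kN (tensile)

If the supports were absent, the total length change would be Σ αᵢΔT Lᵢ = 22.9×10⁻⁶×150×750 + 11.4×10⁻⁶×150×775 + 10.9×10⁻⁶×150×450 = 4.637 mm.
The walls prevent any net length change, so an axial force P (same in every segment) develops. Compatibility: P · Σ Lᵢ/(AᵢEᵢ) = δ_free.
The series flexibility is Σ Lᵢ/(AᵢEᵢ) = 750/(1225×70×10³) + 775/(2325×200×10³) + 450/(300×31×10³) = 5.88×10⁻⁵ mm/N.
So P = 4.637 / 5.88×10⁻⁵ = 78.86 kN, tensile.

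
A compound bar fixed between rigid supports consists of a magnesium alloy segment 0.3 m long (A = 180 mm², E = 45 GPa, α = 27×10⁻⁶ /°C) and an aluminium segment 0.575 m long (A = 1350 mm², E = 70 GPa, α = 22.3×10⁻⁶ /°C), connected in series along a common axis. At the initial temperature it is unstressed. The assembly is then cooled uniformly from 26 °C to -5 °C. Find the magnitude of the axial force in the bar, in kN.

With the walls removed the bar would change length by δ_free = Σ αᵢΔT Lᵢ = 27×10⁻⁶×31×300 + 22.3×10⁻⁶×31×575 = 0.6486 mm.
Since the ends are fixed, an axial force P builds up, equal in every segment, with P · Σ Lᵢ/(AᵢEᵢ) = δ_free.
Σ Lᵢ/(AᵢEᵢ) = 300/(180×45×10³) + 575/(1350×70×10³) = 4.312×10⁻⁵ mm/N.
So P = 0.6486 / 4.312×10⁻⁵ = 15.04 kN, tensile.

P ≈ 15 kN (tensile)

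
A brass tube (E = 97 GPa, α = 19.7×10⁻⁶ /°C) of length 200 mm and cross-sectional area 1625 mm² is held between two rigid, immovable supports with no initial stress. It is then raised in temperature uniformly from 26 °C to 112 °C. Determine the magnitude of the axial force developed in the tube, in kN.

Full restraint means ε = 0, so the stress is σ = EαΔT = 97×10³ × 19.7×10⁻⁶ × 86 = 164.3 MPa.
Axial force P = σA = 164.3 × 1625 = 267000 N = 267 kN, compressive.

P ≈ 267 kN (compressive)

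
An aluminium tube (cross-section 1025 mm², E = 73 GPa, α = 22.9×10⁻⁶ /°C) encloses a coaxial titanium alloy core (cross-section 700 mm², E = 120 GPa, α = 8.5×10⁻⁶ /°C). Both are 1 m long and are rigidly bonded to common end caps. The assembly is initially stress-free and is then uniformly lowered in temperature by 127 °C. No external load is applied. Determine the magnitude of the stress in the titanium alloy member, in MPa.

σ ≈ 103 MPa (compressive)

The aluminium has the larger α, so on cooling it would change length more than the titanium alloy if both were free. The rigid plates force a common final length, so the aluminium is put into tension and the titanium alloy into compression, with equal and opposite forces P (no external load).
Equating the net (thermal + elastic) strains gives |α₁ − α₂|·ΔT = P·[1/(A₁E₁) + 1/(A₂E₂)].
|α₁ − α₂|·ΔT = 14.4×10⁻⁶ × 127 = 0.001829.
1/(A₁E₁) + 1/(A₂E₂) = 1/(1025×73×10³) + 1/(700×120×10³) = 2.527×10⁻⁸ N⁻¹.
So P = 0.001829 / 2.527×10⁻⁸ = 72.37 kN.
σ_{titanium alloy} = P/A₂ = 72370/700 = 103.4 MPa, compressive.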